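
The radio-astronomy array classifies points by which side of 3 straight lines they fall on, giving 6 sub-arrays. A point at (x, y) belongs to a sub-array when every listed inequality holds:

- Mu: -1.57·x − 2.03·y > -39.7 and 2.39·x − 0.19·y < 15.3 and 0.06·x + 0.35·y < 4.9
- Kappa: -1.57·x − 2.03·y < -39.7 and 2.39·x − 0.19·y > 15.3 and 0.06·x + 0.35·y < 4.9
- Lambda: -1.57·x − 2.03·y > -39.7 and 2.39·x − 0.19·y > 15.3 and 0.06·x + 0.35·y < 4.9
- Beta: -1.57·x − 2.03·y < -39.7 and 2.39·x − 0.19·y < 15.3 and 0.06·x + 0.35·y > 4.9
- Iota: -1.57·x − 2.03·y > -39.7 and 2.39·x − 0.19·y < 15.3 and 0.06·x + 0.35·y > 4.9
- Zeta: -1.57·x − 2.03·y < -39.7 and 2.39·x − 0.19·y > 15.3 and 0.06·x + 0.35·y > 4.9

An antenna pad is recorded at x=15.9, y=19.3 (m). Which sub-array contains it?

-1.57·15.9 − 2.03·19.3 = -64.142, which is < -39.7
2.39·15.9 − 0.19·19.3 = 34.334, which is > 15.3
0.06·15.9 + 0.35·19.3 = 7.709, which is > 4.9
This sign pattern matches Zeta.

Zeta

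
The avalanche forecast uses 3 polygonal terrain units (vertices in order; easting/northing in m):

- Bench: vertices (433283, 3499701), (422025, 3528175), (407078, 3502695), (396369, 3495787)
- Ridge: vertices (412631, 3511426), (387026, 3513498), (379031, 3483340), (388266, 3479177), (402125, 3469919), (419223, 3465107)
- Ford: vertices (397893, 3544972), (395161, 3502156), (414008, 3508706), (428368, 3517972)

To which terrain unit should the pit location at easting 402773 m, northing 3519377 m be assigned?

Ford

Cast a ray rightward from (402773, 3519377). For each polygon, the edges (by vertex number in listed order) whose endpoints lie on opposite sides of northing = 3519377, where each meets that height, and whether that is right or left of the point:
Bench: 1–2 at easting≈425503.5 (right), 2–3 at easting≈416863.9 (right) → 2 crossings.
Ridge: no edge straddles that height → 0 crossings.
Ford: 1–2 at easting≈396259.8 (left), 4–1 at easting≈426782.2 (right) → 1 crossing.
Only Ford has an odd count, so the point is inside Ford.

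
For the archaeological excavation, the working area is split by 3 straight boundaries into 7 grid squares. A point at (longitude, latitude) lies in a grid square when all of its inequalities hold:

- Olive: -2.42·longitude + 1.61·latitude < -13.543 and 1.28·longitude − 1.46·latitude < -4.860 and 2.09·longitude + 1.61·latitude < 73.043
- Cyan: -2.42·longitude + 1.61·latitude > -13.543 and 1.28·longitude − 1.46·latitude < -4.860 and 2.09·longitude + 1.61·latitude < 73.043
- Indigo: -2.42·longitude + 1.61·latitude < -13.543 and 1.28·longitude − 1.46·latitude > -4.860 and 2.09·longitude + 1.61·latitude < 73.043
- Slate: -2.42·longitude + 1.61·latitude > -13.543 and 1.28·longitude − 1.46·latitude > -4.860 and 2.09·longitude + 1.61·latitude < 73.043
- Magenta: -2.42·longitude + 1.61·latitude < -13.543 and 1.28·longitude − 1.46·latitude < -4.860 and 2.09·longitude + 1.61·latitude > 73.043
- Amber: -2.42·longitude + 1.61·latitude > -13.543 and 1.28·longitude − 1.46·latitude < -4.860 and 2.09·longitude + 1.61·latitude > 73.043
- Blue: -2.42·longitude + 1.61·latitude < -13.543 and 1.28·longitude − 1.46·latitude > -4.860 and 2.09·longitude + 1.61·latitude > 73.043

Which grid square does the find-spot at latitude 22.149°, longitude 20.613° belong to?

-2.42·20.613 + 1.61·22.149 = -14.224, which is < -13.543
1.28·20.613 − 1.46·22.149 = -5.953, which is < -4.860
2.09·20.613 + 1.61·22.149 = 78.741, which is > 73.043
This sign pattern matches Magenta.

Magenta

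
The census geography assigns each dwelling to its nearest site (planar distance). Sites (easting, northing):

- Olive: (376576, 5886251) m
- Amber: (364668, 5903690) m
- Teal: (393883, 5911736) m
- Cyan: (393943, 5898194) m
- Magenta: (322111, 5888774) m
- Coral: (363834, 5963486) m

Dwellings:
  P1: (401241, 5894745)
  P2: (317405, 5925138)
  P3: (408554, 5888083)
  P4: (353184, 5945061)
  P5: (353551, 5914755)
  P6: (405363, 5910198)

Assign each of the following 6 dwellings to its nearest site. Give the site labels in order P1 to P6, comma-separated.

P1 → Cyan (d²=65156405.00)
P2 → Magenta (d²=1344486932.00)
P3 → Cyan (d²=315713642.00)
P4 → Coral (d²=452903125.00)
P5 → Amber (d²=246021914.00)
P6 → Teal (d²=134155844.00)

Cyan, Magenta, Cyan, Coral, Amber, Teal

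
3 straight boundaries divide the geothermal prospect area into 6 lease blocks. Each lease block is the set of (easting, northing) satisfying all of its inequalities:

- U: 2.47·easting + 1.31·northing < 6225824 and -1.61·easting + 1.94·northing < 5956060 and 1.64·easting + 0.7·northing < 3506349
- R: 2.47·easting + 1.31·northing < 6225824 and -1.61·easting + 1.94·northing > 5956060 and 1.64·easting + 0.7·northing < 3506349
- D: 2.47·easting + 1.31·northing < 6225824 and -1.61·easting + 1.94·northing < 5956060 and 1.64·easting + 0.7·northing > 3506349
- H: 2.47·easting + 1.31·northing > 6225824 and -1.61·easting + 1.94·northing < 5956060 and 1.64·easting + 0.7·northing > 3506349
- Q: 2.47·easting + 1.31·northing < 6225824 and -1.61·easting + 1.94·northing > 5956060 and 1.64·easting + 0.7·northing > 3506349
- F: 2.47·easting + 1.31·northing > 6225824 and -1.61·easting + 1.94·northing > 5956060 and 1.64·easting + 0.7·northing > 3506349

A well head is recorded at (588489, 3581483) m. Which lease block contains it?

R

2.47·588489 + 1.31·3581483 = 6145310.560, which is < 6225824
-1.61·588489 + 1.94·3581483 = 6000609.730, which is > 5956060
1.64·588489 + 0.7·3581483 = 3472160.060, which is < 3506349
This sign pattern matches R.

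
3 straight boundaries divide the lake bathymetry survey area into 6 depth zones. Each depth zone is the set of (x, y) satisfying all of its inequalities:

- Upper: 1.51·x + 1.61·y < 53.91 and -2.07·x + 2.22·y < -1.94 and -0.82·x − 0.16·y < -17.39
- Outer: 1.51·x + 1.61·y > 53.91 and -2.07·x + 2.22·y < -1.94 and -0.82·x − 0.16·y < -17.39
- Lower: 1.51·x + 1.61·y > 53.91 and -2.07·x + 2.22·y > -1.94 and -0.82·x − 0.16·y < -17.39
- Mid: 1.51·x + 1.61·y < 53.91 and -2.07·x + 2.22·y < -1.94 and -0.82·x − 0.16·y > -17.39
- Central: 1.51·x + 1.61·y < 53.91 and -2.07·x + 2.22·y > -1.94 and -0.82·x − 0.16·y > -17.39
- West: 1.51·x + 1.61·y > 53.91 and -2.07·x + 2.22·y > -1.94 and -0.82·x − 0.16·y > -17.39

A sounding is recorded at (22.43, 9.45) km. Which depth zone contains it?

1.51·22.43 + 1.61·9.45 = 49.084, which is < 53.91
-2.07·22.43 + 2.22·9.45 = -25.451, which is < -1.94
-0.82·22.43 − 0.16·9.45 = -19.905, which is < -17.39
This sign pattern matches Upper.

Upper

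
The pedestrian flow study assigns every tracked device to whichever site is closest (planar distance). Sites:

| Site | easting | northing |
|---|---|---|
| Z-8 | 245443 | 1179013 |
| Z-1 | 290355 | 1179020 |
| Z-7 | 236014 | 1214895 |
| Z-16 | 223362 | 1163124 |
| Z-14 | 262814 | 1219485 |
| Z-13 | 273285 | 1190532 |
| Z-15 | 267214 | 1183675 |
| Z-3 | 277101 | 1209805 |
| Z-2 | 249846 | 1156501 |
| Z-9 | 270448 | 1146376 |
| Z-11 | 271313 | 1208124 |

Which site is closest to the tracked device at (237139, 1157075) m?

Squared distances to each site:
Z-8: 550232260.000; Z-1: 3313525681.000; Z-7: 3344418025.000; Z-16: 226396130.000; Z-14: 4554213725.000; Z-13: 2425904165.000; Z-15: 1612065625.000; Z-3: 4377414344.000; Z-2: 161797325.000; Z-9: 1223958082.000; Z-11: 3773862677.000.
Minimum at Z-2.

Z-2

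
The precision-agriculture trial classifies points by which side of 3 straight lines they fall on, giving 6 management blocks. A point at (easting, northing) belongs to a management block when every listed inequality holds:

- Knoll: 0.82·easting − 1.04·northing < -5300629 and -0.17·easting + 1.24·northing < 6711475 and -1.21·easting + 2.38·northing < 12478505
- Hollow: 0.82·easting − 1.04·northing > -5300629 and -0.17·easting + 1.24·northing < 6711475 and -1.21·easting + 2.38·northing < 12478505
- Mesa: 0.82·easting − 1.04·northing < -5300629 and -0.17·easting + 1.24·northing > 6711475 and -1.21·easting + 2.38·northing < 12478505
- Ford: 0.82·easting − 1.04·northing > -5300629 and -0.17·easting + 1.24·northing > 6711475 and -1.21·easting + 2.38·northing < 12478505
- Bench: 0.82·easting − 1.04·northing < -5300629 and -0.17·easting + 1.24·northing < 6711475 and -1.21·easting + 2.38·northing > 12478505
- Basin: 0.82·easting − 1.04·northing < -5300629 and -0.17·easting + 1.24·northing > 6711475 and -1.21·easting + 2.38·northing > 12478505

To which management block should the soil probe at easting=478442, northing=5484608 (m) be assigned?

0.82·478442 − 1.04·5484608 = -5311669.880, which is < -5300629
-0.17·478442 + 1.24·5484608 = 6719578.780, which is > 6711475
-1.21·478442 + 2.38·5484608 = 12474452.220, which is < 12478505
This sign pattern matches Mesa.

Mesa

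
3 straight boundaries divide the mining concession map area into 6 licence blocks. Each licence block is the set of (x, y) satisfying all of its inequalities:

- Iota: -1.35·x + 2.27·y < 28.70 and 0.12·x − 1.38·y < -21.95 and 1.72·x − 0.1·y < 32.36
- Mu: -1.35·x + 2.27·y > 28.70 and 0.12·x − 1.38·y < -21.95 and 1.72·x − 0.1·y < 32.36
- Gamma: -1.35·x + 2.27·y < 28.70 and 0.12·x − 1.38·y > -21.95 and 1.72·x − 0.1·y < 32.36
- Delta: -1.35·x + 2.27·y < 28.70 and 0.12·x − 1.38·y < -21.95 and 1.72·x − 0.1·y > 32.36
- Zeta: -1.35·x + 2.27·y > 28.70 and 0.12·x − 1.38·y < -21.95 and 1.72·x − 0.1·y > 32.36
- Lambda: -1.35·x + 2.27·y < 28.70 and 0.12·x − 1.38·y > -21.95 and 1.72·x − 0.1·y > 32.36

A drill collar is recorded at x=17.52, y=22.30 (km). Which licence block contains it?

Iota

-1.35·17.52 + 2.27·22.30 = 26.969, which is < 28.70
0.12·17.52 − 1.38·22.30 = -28.672, which is < -21.95
1.72·17.52 − 0.1·22.30 = 27.904, which is < 32.36
This sign pattern matches Iota.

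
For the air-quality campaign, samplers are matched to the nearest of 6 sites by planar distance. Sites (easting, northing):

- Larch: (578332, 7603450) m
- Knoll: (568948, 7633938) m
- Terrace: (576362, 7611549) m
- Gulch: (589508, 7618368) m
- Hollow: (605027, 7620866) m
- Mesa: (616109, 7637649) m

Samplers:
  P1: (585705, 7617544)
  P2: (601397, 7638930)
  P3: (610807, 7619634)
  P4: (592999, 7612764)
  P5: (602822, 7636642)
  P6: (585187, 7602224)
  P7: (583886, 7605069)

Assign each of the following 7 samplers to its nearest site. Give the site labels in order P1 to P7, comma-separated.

P1 → Gulch (d²=15141785.00)
P2 → Mesa (d²=218083905.00)
P3 → Hollow (d²=34926224.00)
P4 → Gulch (d²=43591897.00)
P5 → Mesa (d²=177558418.00)
P6 → Larch (d²=48494101.00)
P7 → Larch (d²=33468077.00)

Gulch, Mesa, Hollow, Gulch, Mesa, Larch, Larch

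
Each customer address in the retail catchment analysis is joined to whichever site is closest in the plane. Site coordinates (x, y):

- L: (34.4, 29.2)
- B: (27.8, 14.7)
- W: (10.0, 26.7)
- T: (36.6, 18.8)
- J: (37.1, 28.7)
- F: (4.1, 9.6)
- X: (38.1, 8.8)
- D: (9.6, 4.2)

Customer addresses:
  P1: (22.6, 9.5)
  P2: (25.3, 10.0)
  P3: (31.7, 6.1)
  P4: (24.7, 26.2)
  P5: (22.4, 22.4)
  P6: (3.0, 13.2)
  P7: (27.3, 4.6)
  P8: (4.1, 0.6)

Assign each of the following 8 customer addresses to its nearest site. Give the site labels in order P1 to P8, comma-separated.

P1 → B (d²=54.08)
P2 → B (d²=28.34)
P3 → X (d²=48.25)
P4 → L (d²=103.09)
P5 → B (d²=88.45)
P6 → F (d²=14.17)
P7 → B (d²=102.26)
P8 → D (d²=43.21)

B, B, X, L, B, F, B, D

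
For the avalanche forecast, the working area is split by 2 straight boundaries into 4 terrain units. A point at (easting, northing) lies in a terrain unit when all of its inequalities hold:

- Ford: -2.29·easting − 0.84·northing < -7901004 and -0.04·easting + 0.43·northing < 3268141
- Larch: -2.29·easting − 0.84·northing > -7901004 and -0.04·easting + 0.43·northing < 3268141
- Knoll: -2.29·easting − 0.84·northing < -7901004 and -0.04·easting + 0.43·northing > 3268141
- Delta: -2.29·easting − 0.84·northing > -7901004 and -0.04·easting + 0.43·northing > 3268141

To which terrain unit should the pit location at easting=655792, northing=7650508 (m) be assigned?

-2.29·655792 − 0.84·7650508 = -7928190.400, which is < -7901004
-0.04·655792 + 0.43·7650508 = 3263486.760, which is < 3268141
This sign pattern matches Ford.

Ford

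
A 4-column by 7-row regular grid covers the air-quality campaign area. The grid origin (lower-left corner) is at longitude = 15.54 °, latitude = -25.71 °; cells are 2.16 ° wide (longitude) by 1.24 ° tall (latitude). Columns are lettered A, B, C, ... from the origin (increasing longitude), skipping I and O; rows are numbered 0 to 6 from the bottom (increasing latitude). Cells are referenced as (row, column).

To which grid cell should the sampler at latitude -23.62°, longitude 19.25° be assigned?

(1, B)

Column index: ⌊(19.25 − 15.54) / 2.16⌋ = ⌊1.718⌋ = 1 → column B
Row offset from origin: ⌊(-23.62 − -25.71) / 1.24⌋ = ⌊1.685⌋ = 1 → row 1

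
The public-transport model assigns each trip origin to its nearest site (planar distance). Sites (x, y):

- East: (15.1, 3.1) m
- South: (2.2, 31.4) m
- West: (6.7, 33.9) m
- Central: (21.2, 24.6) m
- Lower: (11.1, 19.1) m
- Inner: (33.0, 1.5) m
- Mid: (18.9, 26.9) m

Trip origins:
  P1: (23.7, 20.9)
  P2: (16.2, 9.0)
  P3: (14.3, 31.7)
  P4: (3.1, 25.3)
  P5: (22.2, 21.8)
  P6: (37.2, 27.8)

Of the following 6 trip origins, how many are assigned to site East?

P1 → Central
P2 → East
P3 → Mid
P4 → South
P5 → Central
P6 → Central
1 of the 6 goes to East.

1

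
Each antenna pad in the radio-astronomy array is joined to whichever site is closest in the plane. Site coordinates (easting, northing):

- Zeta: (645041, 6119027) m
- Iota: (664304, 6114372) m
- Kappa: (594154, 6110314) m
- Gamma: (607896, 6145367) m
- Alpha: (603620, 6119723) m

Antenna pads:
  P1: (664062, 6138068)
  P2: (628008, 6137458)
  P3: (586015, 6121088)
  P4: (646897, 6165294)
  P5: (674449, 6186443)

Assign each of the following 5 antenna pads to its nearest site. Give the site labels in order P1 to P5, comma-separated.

Iota, Gamma, Kappa, Gamma, Iota

P1 → Iota (d²=561558980.00)
P2 → Gamma (d²=467044825.00)
P3 → Kappa (d²=182322397.00)
P4 → Gamma (d²=1918163330.00)
P5 → Iota (d²=5297150066.00)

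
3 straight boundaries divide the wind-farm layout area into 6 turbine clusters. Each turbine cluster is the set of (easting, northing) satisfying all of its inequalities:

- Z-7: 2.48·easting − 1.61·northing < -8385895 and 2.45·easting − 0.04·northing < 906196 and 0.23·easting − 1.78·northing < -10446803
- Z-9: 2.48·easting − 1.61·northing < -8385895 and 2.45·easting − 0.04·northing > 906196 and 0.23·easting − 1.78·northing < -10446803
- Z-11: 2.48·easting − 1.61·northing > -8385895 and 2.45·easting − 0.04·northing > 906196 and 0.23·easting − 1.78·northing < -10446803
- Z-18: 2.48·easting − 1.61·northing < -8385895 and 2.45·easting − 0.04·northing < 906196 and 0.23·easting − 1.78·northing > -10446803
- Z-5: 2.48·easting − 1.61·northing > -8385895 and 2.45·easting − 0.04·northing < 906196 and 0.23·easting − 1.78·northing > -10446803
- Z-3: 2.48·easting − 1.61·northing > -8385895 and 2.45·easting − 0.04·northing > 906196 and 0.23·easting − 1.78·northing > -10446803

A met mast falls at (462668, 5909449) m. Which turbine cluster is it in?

Z-5

2.48·462668 − 1.61·5909449 = -8366796.250, which is > -8385895
2.45·462668 − 0.04·5909449 = 897158.640, which is < 906196
0.23·462668 − 1.78·5909449 = -10412405.580, which is > -10446803
This sign pattern matches Z-5.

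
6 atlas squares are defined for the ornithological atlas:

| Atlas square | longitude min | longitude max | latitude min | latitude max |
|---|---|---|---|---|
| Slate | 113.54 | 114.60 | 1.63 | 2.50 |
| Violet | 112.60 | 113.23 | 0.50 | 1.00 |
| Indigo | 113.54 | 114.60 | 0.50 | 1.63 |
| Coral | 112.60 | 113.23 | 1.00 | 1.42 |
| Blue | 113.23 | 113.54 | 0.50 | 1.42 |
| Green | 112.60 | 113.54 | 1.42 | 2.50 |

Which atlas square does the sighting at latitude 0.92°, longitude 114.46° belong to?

The point has longitude = 114.46 and latitude = 0.92.
Only Indigo satisfies 113.54 ≤ longitude ≤ 114.60 and 0.50 ≤ latitude ≤ 1.63.

Indigo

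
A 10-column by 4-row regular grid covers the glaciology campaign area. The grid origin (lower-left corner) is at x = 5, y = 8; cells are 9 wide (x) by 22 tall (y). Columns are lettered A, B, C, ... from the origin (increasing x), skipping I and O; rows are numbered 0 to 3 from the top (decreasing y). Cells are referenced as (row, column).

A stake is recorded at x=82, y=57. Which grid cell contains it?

Column index: ⌊(82 − 5) / 9⌋ = ⌊8.556⌋ = 8 → column J
Row offset from origin: ⌊(57 − 8) / 22⌋ = ⌊2.227⌋ = 2 → row 1 (counted from top)

(1, J)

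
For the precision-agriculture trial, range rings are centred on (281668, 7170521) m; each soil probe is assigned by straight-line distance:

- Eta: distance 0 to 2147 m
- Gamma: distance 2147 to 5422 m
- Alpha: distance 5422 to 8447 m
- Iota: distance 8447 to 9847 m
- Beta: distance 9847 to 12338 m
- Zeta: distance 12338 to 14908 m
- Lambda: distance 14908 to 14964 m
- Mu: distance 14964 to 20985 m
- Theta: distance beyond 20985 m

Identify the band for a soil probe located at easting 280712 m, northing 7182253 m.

Beta

Distance = √((280712−281668)² + (7182253−7170521)²) = √(913936.000 + 137639824.000) = 11770.886 m.
9847 ≤ 11770.886 < 12338 → Beta.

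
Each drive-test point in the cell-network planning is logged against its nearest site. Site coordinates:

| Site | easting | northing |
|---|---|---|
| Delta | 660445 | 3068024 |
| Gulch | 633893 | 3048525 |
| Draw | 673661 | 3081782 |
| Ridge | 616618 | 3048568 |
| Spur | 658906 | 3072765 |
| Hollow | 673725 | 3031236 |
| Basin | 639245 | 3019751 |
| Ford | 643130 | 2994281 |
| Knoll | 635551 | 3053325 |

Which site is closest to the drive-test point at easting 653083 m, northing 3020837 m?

Basin

Squared distances to each site:
Delta: 2280812013.000; Gulch: 1134881444.000; Draw: 4137747109.000; Ridge: 2098704586.000; Spur: 2730424513.000; Hollow: 534231365.000; Basin: 192669640.000; Ford: 804283345.000; Knoll: 1362841168.000.
Minimum at Basin.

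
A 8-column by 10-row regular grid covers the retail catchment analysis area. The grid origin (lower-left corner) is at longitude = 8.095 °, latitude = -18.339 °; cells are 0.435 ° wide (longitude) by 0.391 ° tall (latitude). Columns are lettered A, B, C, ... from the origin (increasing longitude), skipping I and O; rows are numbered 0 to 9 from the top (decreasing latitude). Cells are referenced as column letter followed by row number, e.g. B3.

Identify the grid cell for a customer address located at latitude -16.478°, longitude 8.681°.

Column index: ⌊(8.681 − 8.095) / 0.435⌋ = ⌊1.347⌋ = 1 → column B
Row offset from origin: ⌊(-16.478 − -18.339) / 0.391⌋ = ⌊4.760⌋ = 4 → row 5 (counted from top)

B5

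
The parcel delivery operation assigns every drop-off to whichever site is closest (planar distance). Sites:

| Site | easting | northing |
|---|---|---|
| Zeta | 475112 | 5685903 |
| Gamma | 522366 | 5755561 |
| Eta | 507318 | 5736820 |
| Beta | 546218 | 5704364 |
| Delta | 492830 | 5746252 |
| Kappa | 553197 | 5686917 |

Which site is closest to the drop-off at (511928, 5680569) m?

Zeta

Squared distances to each site:
Zeta: 1383869412.000; Gamma: 5732751908.000; Eta: 3185427101.000; Beta: 1742006125.000; Delta: 4678990093.000; Kappa: 1743427465.000.
Minimum at Zeta.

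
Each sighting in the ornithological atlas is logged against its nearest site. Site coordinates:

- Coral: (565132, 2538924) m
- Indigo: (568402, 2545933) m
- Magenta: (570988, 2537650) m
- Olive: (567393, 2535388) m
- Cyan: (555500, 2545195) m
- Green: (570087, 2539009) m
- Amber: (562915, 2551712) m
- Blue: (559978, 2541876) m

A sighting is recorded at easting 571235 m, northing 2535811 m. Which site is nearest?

Magenta

Squared distances to each site:
Coral: 46937378.000; Indigo: 110480773.000; Magenta: 3442930.000; Olive: 14939893.000; Cyan: 335649681.000; Green: 11545108.000; Amber: 322064201.000; Blue: 163504274.000.
Minimum at Magenta.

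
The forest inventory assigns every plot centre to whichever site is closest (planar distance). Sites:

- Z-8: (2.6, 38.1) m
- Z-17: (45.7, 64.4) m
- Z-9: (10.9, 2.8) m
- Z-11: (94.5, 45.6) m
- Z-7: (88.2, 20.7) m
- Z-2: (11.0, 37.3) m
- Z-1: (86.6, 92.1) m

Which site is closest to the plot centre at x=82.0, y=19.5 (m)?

Z-7

Squared distances to each site:
Z-8: 6650.320; Z-17: 3333.700; Z-9: 5334.100; Z-11: 837.460; Z-7: 39.880; Z-2: 5357.840; Z-1: 5291.920.
Minimum at Z-7.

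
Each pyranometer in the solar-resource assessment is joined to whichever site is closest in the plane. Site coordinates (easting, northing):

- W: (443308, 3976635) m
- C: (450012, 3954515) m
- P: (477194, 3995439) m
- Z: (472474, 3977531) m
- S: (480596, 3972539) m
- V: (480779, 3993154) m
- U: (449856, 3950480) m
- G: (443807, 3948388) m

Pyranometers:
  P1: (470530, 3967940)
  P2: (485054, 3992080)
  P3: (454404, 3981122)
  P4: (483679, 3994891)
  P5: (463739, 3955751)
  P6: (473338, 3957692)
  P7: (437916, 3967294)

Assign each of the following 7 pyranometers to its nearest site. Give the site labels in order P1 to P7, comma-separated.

P1 → Z (d²=95766417.00)
P2 → V (d²=19429101.00)
P3 → W (d²=143254385.00)
P4 → V (d²=11427169.00)
P5 → C (d²=189958225.00)
P6 → S (d²=273111973.00)
P7 → W (d²=116327945.00)

Z, V, W, V, C, S, W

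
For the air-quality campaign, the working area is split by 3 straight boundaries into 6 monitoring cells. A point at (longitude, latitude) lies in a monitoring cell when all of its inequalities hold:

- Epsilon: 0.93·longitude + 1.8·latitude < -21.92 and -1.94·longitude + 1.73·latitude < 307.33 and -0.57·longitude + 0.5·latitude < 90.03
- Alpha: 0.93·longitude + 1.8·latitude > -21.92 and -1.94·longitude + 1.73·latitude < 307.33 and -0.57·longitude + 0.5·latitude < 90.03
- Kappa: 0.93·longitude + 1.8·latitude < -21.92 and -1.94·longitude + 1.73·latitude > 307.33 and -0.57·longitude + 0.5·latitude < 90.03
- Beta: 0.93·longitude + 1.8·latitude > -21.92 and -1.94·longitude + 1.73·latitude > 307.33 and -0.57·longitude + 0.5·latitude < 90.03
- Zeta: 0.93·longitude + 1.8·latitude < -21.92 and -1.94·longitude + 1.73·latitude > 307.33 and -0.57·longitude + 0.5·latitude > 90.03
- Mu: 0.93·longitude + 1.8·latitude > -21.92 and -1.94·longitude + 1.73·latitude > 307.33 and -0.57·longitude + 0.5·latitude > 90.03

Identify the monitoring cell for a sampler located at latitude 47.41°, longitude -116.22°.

Kappa

0.93·-116.22 + 1.8·47.41 = -22.747, which is < -21.92
-1.94·-116.22 + 1.73·47.41 = 307.486, which is > 307.33
-0.57·-116.22 + 0.5·47.41 = 89.950, which is < 90.03
This sign pattern matches Kappa.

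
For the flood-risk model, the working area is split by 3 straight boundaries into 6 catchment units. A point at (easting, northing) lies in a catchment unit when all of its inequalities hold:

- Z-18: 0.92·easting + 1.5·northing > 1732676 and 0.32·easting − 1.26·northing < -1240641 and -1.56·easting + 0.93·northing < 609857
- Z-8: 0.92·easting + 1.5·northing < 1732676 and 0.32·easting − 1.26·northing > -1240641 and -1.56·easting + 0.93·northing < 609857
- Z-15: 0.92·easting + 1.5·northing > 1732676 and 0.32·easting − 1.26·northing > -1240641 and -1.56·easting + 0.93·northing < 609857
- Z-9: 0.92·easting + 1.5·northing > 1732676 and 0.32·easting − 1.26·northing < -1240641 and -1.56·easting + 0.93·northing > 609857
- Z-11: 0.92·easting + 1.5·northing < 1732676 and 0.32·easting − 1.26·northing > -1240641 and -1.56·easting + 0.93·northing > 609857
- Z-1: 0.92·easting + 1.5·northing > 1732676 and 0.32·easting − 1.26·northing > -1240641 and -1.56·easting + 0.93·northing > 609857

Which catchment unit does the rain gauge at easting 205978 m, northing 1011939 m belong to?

Z-11

0.92·205978 + 1.5·1011939 = 1707408.260, which is < 1732676
0.32·205978 − 1.26·1011939 = -1209130.180, which is > -1240641
-1.56·205978 + 0.93·1011939 = 619777.590, which is > 609857
This sign pattern matches Z-11.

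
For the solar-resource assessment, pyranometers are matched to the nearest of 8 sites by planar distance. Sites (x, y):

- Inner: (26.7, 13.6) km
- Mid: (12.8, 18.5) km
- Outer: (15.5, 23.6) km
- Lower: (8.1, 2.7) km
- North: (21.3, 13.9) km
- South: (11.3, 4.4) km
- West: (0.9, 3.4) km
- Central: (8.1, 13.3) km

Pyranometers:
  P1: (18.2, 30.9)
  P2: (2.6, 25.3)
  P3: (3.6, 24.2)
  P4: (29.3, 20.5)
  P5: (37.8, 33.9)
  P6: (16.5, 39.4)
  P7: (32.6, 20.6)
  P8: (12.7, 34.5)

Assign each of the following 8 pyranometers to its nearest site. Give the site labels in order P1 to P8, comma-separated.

P1 → Outer (d²=60.58)
P2 → Mid (d²=150.28)
P3 → Mid (d²=117.13)
P4 → Inner (d²=54.37)
P5 → Inner (d²=535.30)
P6 → Outer (d²=250.64)
P7 → Inner (d²=83.81)
P8 → Outer (d²=126.65)

Outer, Mid, Mid, Inner, Inner, Outer, Inner, Outer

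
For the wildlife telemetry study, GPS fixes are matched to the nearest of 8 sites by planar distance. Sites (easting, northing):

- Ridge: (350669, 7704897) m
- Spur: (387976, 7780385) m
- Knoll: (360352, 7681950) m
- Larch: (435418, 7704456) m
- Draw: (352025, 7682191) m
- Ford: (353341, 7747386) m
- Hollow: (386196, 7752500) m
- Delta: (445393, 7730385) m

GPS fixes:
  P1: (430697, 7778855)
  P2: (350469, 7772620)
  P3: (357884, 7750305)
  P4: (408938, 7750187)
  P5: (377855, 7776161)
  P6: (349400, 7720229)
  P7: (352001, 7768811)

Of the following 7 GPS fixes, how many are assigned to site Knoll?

P1 → Spur
P2 → Ford
P3 → Ford
P4 → Hollow
P5 → Spur
P6 → Ridge
P7 → Ford
0 of the 7 go to Knoll.

0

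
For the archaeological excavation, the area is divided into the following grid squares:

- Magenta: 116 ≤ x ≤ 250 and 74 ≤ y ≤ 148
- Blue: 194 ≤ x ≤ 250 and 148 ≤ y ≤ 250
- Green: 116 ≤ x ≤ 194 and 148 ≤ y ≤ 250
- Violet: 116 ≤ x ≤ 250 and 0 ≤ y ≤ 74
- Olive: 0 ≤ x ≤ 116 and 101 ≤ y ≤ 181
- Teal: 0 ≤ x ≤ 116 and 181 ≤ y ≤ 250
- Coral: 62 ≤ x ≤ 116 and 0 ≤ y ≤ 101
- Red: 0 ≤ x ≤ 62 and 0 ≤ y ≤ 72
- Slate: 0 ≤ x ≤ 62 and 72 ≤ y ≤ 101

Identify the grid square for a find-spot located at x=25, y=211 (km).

Teal

The point has x = 25 and y = 211.
Only Teal satisfies 0 ≤ x ≤ 116 and 181 ≤ y ≤ 250.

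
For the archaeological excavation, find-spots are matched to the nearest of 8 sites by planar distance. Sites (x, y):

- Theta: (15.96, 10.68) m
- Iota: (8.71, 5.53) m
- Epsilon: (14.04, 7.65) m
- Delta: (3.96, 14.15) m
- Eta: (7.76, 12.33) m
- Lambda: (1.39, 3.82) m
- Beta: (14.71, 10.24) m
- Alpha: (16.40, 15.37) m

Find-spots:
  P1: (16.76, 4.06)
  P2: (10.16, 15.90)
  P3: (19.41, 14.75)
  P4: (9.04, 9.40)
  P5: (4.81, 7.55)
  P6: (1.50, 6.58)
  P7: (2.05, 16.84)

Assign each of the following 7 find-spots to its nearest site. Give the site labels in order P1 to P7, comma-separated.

P1 → Epsilon (d²=20.29)
P2 → Eta (d²=18.50)
P3 → Alpha (d²=9.44)
P4 → Eta (d²=10.22)
P5 → Iota (d²=19.29)
P6 → Lambda (d²=7.63)
P7 → Delta (d²=10.88)

Epsilon, Eta, Alpha, Eta, Iota, Lambda, Delta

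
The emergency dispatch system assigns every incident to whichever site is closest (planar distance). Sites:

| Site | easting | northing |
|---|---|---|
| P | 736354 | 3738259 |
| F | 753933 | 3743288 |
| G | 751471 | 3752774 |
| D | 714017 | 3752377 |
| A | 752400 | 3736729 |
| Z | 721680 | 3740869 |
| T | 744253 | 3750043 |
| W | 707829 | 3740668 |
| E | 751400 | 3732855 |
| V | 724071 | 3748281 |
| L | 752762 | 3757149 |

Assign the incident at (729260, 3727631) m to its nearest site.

P

Squared distances to each site:
P: 163279220.000; F: 853898578.000; G: 1125498970.000; D: 844713565.000; A: 618233204.000; Z: 232701044.000; T: 727087793.000; W: 629251130.000; E: 517469776.000; V: 453348221.000; L: 1423656328.000.
Minimum at P.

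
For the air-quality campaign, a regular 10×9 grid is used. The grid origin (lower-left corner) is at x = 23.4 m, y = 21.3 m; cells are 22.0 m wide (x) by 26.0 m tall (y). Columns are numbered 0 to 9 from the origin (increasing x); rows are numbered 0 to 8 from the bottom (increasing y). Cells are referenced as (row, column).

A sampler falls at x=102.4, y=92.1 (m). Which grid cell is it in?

Column index: ⌊(102.4 − 23.4) / 22.0⌋ = ⌊3.591⌋ = 3
Row offset from origin: ⌊(92.1 − 21.3) / 26.0⌋ = ⌊2.723⌋ = 2 → row 2

(2, 3)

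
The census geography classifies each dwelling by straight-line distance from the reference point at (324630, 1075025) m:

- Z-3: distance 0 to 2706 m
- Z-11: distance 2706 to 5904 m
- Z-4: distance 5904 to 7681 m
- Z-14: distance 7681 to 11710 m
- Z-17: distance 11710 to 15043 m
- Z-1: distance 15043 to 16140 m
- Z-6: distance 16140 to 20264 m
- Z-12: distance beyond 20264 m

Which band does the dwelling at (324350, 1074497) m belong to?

Distance = √((324350−324630)² + (1074497−1075025)²) = √(78400.000 + 278784.000) = 597.649 m.
0 ≤ 597.649 < 2706 → Z-3.

Z-3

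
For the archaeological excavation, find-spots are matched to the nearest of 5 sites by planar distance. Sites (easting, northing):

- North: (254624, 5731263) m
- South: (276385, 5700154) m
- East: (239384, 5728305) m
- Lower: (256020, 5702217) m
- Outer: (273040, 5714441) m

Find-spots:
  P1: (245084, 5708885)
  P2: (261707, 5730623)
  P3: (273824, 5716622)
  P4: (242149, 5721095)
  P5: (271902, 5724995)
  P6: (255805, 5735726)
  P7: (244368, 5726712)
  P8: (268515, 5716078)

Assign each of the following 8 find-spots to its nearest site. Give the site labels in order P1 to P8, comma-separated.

P1 → Lower (d²=164058320.00)
P2 → North (d²=50578489.00)
P3 → Outer (d²=5371417.00)
P4 → East (d²=59629325.00)
P5 → Outer (d²=112681960.00)
P6 → North (d²=21313130.00)
P7 → East (d²=27377905.00)
P8 → Outer (d²=23155394.00)

Lower, North, Outer, East, Outer, North, East, Outer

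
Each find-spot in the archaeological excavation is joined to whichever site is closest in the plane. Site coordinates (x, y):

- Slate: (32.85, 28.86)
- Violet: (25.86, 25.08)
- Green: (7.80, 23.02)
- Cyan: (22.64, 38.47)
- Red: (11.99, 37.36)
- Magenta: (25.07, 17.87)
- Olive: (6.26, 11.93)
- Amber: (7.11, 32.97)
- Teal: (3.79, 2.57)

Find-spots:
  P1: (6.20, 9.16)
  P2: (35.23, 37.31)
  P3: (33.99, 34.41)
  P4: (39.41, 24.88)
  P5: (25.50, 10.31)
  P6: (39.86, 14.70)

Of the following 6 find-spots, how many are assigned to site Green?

0

P1 → Olive
P2 → Slate
P3 → Slate
P4 → Slate
P5 → Magenta
P6 → Magenta
0 of the 6 go to Green.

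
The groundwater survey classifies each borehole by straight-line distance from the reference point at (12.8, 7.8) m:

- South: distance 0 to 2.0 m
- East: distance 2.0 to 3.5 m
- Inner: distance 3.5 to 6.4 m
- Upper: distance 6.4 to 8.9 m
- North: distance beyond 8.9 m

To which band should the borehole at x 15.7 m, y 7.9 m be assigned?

East

Distance = √((15.7−12.8)² + (7.9−7.8)²) = √(8.410 + 0.010) = 2.902 m.
2.0 ≤ 2.902 < 3.5 → East.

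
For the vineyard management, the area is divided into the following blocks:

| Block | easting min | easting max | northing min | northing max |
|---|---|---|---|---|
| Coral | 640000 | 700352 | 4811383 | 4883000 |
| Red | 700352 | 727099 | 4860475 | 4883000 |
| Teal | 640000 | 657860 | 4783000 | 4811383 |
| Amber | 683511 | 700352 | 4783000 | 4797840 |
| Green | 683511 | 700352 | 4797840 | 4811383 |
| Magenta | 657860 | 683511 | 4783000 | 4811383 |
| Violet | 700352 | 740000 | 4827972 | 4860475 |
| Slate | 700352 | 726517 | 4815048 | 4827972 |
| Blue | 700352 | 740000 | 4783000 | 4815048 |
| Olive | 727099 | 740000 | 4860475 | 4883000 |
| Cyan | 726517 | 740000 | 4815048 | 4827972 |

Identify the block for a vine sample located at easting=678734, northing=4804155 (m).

The point has easting = 678734 and northing = 4804155.
Only Magenta satisfies 657860 ≤ easting ≤ 683511 and 4783000 ≤ northing ≤ 4811383.

Magenta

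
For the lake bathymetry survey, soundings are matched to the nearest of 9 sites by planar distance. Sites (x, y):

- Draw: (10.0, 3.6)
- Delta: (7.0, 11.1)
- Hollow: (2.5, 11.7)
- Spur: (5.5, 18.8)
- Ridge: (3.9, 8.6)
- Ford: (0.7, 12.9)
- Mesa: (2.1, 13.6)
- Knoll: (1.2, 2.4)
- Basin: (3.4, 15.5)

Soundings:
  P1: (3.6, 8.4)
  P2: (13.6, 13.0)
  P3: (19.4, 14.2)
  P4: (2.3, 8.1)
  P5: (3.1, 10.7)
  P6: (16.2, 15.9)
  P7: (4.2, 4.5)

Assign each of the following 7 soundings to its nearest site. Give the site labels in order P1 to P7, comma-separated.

P1 → Ridge (d²=0.13)
P2 → Delta (d²=47.17)
P3 → Delta (d²=163.37)
P4 → Ridge (d²=2.81)
P5 → Hollow (d²=1.36)
P6 → Delta (d²=107.68)
P7 → Knoll (d²=13.41)

Ridge, Delta, Delta, Ridge, Hollow, Delta, Knoll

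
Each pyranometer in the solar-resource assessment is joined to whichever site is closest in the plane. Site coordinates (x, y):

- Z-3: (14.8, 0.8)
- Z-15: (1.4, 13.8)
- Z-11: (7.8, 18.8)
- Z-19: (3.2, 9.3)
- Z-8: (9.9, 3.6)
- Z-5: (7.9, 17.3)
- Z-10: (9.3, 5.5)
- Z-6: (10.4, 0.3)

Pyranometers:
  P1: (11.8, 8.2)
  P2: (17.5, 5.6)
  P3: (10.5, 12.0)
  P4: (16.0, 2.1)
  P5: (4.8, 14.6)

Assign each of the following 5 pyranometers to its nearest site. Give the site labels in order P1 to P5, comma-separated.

Z-10, Z-3, Z-5, Z-3, Z-15

P1 → Z-10 (d²=13.54)
P2 → Z-3 (d²=30.33)
P3 → Z-5 (d²=34.85)
P4 → Z-3 (d²=3.13)
P5 → Z-15 (d²=12.20)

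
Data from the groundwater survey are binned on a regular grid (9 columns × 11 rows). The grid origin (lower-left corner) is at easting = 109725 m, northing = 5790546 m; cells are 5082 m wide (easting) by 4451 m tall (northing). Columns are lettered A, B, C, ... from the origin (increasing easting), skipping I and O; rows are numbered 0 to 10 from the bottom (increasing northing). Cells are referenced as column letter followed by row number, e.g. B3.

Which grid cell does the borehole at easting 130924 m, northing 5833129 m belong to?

E9

Column index: ⌊(130924 − 109725) / 5082⌋ = ⌊4.171⌋ = 4 → column E
Row offset from origin: ⌊(5833129 − 5790546) / 4451⌋ = ⌊9.567⌋ = 9 → row 9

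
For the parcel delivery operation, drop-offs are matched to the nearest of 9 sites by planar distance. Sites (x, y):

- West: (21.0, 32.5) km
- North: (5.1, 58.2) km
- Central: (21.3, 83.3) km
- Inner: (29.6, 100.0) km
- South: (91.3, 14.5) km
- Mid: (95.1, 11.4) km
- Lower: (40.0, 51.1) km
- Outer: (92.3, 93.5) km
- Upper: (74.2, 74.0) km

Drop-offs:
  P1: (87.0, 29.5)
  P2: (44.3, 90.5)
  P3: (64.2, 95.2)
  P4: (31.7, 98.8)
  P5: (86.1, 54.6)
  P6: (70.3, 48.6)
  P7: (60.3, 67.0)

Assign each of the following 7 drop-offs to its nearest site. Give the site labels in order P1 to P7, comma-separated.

P1 → South (d²=243.49)
P2 → Inner (d²=306.34)
P3 → Upper (d²=549.44)
P4 → Inner (d²=5.85)
P5 → Upper (d²=517.97)
P6 → Upper (d²=660.37)
P7 → Upper (d²=242.21)

South, Inner, Upper, Inner, Upper, Upper, Upper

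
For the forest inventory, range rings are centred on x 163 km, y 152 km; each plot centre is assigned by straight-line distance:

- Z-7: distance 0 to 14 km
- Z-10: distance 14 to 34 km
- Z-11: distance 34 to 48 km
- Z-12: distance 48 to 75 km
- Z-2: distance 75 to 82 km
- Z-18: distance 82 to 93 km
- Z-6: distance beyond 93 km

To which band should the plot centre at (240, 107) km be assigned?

Distance = √((240−163)² + (107−152)²) = √(5929.000 + 2025.000) = 89.185 km.
82 ≤ 89.185 < 93 → Z-18.

Z-18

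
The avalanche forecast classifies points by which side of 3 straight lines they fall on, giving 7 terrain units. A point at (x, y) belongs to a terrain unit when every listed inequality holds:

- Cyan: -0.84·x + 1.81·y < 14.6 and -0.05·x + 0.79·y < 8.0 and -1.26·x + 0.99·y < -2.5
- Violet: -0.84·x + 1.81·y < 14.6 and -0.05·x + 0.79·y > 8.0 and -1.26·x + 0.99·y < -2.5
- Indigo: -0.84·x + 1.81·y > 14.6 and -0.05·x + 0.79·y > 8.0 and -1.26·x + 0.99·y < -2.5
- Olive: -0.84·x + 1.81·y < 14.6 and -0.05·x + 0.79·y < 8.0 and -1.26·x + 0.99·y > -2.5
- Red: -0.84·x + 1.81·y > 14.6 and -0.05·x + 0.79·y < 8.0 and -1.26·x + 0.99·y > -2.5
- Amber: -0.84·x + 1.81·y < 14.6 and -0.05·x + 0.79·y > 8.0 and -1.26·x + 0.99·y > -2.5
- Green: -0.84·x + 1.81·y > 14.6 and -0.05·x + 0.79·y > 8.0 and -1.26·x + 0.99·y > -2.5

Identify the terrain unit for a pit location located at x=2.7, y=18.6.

-0.84·2.7 + 1.81·18.6 = 31.398, which is > 14.6
-0.05·2.7 + 0.79·18.6 = 14.559, which is > 8.0
-1.26·2.7 + 0.99·18.6 = 15.012, which is > -2.5
This sign pattern matches Green.

Green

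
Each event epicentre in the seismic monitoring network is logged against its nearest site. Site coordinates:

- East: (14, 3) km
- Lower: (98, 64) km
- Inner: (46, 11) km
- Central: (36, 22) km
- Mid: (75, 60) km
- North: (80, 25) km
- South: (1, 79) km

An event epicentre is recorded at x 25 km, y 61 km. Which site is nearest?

Squared distances to each site:
East: 3485.000; Lower: 5338.000; Inner: 2941.000; Central: 1642.000; Mid: 2501.000; North: 4321.000; South: 900.000.
Minimum at South.

South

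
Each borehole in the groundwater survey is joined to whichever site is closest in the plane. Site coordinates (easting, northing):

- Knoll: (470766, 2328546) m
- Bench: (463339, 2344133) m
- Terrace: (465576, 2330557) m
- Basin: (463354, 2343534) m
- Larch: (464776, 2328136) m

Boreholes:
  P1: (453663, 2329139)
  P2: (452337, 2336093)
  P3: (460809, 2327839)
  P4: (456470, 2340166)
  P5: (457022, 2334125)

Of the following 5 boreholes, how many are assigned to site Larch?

P1 → Larch
P2 → Basin
P3 → Larch
P4 → Basin
P5 → Terrace
2 of the 5 go to Larch.

2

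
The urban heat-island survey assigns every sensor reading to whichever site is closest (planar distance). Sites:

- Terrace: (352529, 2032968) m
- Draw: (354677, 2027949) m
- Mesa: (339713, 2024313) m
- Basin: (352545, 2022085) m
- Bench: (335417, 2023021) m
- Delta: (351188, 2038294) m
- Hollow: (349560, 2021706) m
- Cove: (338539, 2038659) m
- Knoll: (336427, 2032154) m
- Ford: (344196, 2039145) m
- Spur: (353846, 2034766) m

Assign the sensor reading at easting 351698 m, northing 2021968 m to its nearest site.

Basin

Squared distances to each site:
Terrace: 121690561.000; Draw: 44646802.000; Mesa: 149139250.000; Basin: 731098.000; Bench: 266179770.000; Delta: 266798376.000; Hollow: 4639688.000; Cove: 451748762.000; Knoll: 336958037.000; Ford: 351329333.000; Spur: 168402708.000.
Minimum at Basin.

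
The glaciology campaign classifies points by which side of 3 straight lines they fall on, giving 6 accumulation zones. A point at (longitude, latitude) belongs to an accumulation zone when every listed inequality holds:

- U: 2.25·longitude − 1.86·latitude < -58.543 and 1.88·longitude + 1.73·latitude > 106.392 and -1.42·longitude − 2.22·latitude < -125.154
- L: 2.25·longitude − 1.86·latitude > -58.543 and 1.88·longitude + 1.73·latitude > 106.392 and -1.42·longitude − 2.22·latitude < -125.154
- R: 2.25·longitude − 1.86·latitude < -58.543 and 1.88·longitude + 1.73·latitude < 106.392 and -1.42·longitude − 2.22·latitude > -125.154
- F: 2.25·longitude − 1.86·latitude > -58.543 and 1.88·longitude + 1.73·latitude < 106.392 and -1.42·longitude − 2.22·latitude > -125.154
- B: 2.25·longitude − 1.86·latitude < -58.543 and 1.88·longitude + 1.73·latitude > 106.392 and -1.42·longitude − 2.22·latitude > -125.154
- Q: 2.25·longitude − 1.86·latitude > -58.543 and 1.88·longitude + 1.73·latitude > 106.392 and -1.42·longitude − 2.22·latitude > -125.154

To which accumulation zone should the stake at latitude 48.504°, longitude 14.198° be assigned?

L

2.25·14.198 − 1.86·48.504 = -58.272, which is > -58.543
1.88·14.198 + 1.73·48.504 = 110.604, which is > 106.392
-1.42·14.198 − 2.22·48.504 = -127.840, which is < -125.154
This sign pattern matches L.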